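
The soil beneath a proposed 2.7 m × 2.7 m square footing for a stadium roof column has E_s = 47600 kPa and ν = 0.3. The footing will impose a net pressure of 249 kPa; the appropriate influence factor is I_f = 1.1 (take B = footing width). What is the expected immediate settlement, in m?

Immediate (elastic) settlement: S_e = q·B·(1−ν²)/E_s · I_f.
S_e = 249 × 2.7 × (1 − 0.3²) / 47600 × 1.1
    = 249 × 2.7 × 0.91 / 47600 × 1.1
    = 0.01414 m

S_e ≈ 0.0141 m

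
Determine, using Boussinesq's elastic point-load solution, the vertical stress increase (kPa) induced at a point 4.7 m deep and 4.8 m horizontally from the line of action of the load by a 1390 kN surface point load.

Δσ_z ≈ 5.04 kPa

Boussinesq vertical stress below a point load on an elastic half-space:
Δσ_z = 3P/(2πz²) · [1 + (r/z)²]^(−5/2)
r/z = 4.8/4.7 = 1.0213; [1+(r/z)²]^(−5/2) = 0.16762.
Δσ_z = 3×1390/(2π×4.7²) × 0.16762 = 30.044 × 0.16762 = 5.036 kPa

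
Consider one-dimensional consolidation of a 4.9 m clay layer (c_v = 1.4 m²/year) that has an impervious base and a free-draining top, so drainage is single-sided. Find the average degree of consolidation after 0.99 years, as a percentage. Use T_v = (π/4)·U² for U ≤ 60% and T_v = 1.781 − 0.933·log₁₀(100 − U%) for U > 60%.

U ≈ 27.1 %

Drainage path length: H_d = H = 4.9 m (single drainage).
T_v = c_v·t/H_d² = 1.4×0.99/4.9² = 0.057726.
T_v = 0.057726 corresponds to the U ≤ 60% branch:
U = √(4T_v/π) = 0.2711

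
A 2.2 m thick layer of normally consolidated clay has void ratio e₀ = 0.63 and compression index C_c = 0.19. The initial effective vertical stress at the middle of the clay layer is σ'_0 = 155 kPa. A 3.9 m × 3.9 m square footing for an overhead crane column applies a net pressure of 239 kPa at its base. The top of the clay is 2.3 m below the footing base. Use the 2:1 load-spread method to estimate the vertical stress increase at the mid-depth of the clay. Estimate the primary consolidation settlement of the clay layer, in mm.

Mid-depth of clay below the footing base: z = 2.3 + 2.2/2 = 3.4 m.
Stress increase at mid-clay by the 2:1 spreading method:
Δσ = qBL/((B+z)(L+z)) = 239×3.9×3.9/((3.9+3.4)(3.9+3.4)) = 68.215 kPa
Final effective stress: σ'_f = σ'_0 + Δσ = 155 + 68.215 = 223.22 kPa.
Normally consolidated clay, so the full stress increment lies on the virgin compression line:
S_c = C_c·H/(1+e₀)·log₁₀(σ'_f/σ'_0) = 0.19×2.2/(1+0.63)×log₁₀(223.22/155)
    = 0.25644 × 0.1584 = 0.04062 m

S_c ≈ 40.6 mm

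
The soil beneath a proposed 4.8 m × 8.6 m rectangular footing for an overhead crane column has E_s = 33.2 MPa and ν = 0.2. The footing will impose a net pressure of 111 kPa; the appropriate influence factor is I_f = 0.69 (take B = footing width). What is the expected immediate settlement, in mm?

S_e ≈ 10.6 mm

Immediate (elastic) settlement: S_e = q·B·(1−ν²)/E_s · I_f.
E_s = 33.2 MPa = 33200 kPa.
S_e = 111 × 4.8 × (1 − 0.2²) / 33200 × 0.69
    = 111 × 4.8 × 0.96 / 33200 × 0.69
    = 0.01063 m = 10.63 mm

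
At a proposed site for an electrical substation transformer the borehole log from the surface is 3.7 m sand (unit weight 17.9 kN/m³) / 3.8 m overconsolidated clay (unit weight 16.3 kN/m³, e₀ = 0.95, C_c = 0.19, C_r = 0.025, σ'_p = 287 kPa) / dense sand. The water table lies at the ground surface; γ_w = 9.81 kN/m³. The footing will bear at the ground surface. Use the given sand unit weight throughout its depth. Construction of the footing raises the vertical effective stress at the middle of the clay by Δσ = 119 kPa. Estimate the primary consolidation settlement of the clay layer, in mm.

S_c ≈ 28.3 mm

Mid-depth of clay below the ground surface: z = 3.7 + 3.8/2 = 5.6 m.
Total vertical stress at mid-clay: σ_v = 17.9×3.7 + 16.3×1.9 = 97.2 kPa.
Pore pressure: u = 9.81×(5.6 − 0) = 54.936 kPa.
Initial effective stress: σ'_0 = σ_v − u = 97.2 − 54.936 = 42.264 kPa.
Final effective stress: σ'_f = 42.264 + 119 = 161.26 kPa.
σ'_f = 161.26 ≤ σ'_p = 287 kPa, so the clay remains overconsolidated and only the recompression index applies:
S_c = C_r·H/(1+e₀)·log₁₀(σ'_f/σ'_0) = 0.025×3.8/1.95×log₁₀(161.26/42.264)
    = 0.048718 × 0.58156 = 0.02833 m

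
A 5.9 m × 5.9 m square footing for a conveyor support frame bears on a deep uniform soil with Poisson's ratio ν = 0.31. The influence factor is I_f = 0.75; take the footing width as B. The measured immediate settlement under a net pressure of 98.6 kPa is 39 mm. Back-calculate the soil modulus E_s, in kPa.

S_e = q·B·(1−ν²)/E_s · I_f  ⇒  E_s = q·B·(1−ν²)·I_f / S_e.
E_s = 98.6 × 5.9 × 0.9039 × 0.75 / 0.039 = 10110 kPa

E_s ≈ 10100 kPa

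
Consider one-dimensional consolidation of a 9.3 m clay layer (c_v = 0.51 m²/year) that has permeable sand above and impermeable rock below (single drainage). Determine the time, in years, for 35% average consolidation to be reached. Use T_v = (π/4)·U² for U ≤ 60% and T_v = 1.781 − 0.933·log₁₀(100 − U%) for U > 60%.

t ≈ 16.3 years

Drainage path length: H_d = H = 9.3 m (single drainage).
U ≤ 60%: T_v = (π/4)·U² = (π/4)×0.35² = 0.096211.
t = T_v·H_d²/c_v = 0.096211×9.3²/0.51 = 16.32 years.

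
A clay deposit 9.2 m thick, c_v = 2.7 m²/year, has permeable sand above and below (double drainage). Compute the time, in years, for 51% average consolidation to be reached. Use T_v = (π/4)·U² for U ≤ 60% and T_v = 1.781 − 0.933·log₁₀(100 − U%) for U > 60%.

t ≈ 1.6 years

Drainage path length: H_d = H/2 = 4.6 m (double drainage).
U ≤ 60%: T_v = (π/4)·U² = (π/4)×0.51² = 0.20428.
t = T_v·H_d²/c_v = 0.20428×4.6²/2.7 = 1.601 years.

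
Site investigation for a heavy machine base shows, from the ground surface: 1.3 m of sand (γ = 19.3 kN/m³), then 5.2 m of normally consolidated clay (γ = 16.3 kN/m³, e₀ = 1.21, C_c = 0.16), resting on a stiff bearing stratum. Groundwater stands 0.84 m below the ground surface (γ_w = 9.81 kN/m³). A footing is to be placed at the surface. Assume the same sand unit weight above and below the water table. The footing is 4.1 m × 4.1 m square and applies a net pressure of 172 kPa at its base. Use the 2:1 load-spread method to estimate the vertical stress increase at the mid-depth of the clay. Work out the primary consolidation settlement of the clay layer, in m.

S_c ≈ 0.129 m

Mid-depth of clay below the ground surface: z = 1.3 + 5.2/2 = 3.9 m.
Total vertical stress at mid-clay: σ_v = 19.3×1.3 + 16.3×2.6 = 67.47 kPa.
Pore pressure: u = 9.81×(3.9 − 0.84) = 30.019 kPa.
Initial effective stress: σ'_0 = σ_v − u = 67.47 − 30.019 = 37.451 kPa.
Stress increase at mid-clay by the 2:1 spreading method:
Δσ = qBL/((B+z)(L+z)) = 172×4.1×4.1/((4.1+3.9)(4.1+3.9)) = 45.177 kPa
Final effective stress: σ'_f = σ'_0 + Δσ = 37.451 + 45.177 = 82.628 kPa.
Normally consolidated clay, so the full stress increment lies on the virgin compression line:
S_c = C_c·H/(1+e₀)·log₁₀(σ'_f/σ'_0) = 0.16×5.2/(1+1.21)×log₁₀(82.628/37.451)
    = 0.37647 × 0.34366 = 0.1294 m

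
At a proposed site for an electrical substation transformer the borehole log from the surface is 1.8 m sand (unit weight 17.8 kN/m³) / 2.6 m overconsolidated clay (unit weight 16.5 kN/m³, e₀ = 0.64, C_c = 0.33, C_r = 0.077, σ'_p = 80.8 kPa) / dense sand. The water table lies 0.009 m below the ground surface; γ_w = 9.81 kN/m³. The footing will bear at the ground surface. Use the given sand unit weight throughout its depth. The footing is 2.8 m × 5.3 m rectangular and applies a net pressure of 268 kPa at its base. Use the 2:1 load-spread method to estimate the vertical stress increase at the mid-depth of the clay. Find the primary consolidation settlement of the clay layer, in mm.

S_c ≈ 122 mm

Mid-depth of clay below the ground surface: z = 1.8 + 2.6/2 = 3.1 m.
Total vertical stress at mid-clay: σ_v = 17.8×1.8 + 16.5×1.3 = 53.49 kPa.
Pore pressure: u = 9.81×(3.1 − 0.009) = 30.323 kPa.
Initial effective stress: σ'_0 = σ_v − u = 53.49 − 30.323 = 23.167 kPa.
Stress increase at mid-clay by the 2:1 spreading method:
Δσ = qBL/((B+z)(L+z)) = 268×2.8×5.3/((2.8+3.1)(5.3+3.1)) = 80.249 kPa
Final effective stress: σ'_f = 23.167 + 80.249 = 103.42 kPa.
σ'_f = 103.42 > σ'_p = 80.8 kPa, so the stress path crosses the preconsolidation pressure — recompression up to σ'_p, then virgin compression beyond:
S_c = H/(1+e₀)·[C_r·log₁₀(σ'_p/σ'_0) + C_c·log₁₀(σ'_f/σ'_p)]
    = 2.6/1.64 × [0.077×log₁₀(80.8/23.167) + 0.33×log₁₀(103.42/80.8)]
    = 1.5854 × [0.041776 + 0.035374] = 0.1223 m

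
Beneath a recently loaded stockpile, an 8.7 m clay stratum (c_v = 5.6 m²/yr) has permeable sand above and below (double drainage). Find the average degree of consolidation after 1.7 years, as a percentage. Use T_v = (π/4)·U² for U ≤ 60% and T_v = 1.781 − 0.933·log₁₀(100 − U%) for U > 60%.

Drainage path length: H_d = H/2 = 4.35 m (double drainage).
T_v = c_v·t/H_d² = 5.6×1.7/4.35² = 0.5031.
T_v = 0.5031 corresponds to the U > 60% branch:
U = 1 − 10^((1.781 − T_v)/0.933)/100 = 0.7658

U ≈ 76.6 %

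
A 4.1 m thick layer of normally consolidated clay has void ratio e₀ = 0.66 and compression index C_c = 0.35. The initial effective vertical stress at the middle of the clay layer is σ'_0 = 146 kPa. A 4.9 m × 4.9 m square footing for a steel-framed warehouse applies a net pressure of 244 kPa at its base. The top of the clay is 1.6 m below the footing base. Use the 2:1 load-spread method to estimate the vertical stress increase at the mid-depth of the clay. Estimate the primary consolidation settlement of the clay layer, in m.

S_c ≈ 0.164 m

Mid-depth of clay below the footing base: z = 1.6 + 4.1/2 = 3.65 m.
Stress increase at mid-clay by the 2:1 spreading method:
Δσ = qBL/((B+z)(L+z)) = 244×4.9×4.9/((4.9+3.65)(4.9+3.65)) = 80.14 kPa
Final effective stress: σ'_f = σ'_0 + Δσ = 146 + 80.14 = 226.14 kPa.
Normally consolidated clay, so the full stress increment lies on the virgin compression line:
S_c = C_c·H/(1+e₀)·log₁₀(σ'_f/σ'_0) = 0.35×4.1/(1+0.66)×log₁₀(226.14/146)
    = 0.86446 × 0.19002 = 0.1643 m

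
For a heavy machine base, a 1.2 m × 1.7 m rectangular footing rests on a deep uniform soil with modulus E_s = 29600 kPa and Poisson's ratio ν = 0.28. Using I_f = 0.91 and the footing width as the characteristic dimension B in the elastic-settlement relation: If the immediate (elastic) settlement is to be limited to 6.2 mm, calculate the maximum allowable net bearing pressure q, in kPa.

S_e = q·B·(1−ν²)/E_s · I_f  ⇒  q = S_e·E_s / (B·(1−ν²)·I_f).
q = 0.0062 × 29600 / (1.2 × 0.9216 × 0.91) = 182.4 kPa

q ≈ 182 kPa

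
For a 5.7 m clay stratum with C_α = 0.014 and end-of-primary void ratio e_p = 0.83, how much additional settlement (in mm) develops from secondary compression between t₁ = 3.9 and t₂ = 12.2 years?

S_s ≈ 21.6 mm

Secondary compression: S_s = C_α·H/(1+e_p)·log₁₀(t₂/t₁)
S_s = 0.014×5.7/(1+0.83)×log₁₀(12.2/3.9)
    = 0.04361 × 0.4953 = 0.0216 m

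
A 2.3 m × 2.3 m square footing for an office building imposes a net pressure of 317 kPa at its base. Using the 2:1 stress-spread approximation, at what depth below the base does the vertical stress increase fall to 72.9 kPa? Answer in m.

z ≈ 2.5 m

2:1 spreading — at depth z the loaded area has grown by z in each plan dimension:
qB²/(B+z)² = Δσ_z ⇒ z = B(√(q/Δσ_z) − 1) = 2.3×(√(317/72.9) − 1) = 2.496 m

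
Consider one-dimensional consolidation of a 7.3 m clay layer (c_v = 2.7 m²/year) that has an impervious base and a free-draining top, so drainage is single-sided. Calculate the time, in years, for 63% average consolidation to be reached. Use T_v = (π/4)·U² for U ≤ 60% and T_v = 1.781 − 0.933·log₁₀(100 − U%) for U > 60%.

Drainage path length: H_d = H = 7.3 m (single drainage).
U > 60%: T_v = 1.781 − 0.933·log₁₀(100 − 63) = 0.31787.
t = T_v·H_d²/c_v = 0.31787×7.3²/2.7 = 6.274 years.

t ≈ 6.27 years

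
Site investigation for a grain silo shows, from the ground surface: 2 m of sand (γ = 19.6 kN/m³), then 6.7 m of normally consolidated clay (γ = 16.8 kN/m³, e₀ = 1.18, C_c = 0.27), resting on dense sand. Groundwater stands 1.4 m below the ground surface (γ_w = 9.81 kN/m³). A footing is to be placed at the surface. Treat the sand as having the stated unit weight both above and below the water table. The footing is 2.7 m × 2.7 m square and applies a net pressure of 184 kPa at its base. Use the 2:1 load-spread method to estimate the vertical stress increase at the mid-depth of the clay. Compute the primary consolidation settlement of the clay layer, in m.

S_c ≈ 0.112 m

Mid-depth of clay below the ground surface: z = 2 + 6.7/2 = 5.35 m.
Total vertical stress at mid-clay: σ_v = 19.6×2 + 16.8×3.35 = 95.48 kPa.
Pore pressure: u = 9.81×(5.35 − 1.4) = 38.75 kPa.
Initial effective stress: σ'_0 = σ_v − u = 95.48 − 38.75 = 56.73 kPa.
Stress increase at mid-clay by the 2:1 spreading method:
Δσ = qBL/((B+z)(L+z)) = 184×2.7×2.7/((2.7+5.35)(2.7+5.35)) = 20.699 kPa
Final effective stress: σ'_f = σ'_0 + Δσ = 56.73 + 20.699 = 77.429 kPa.
Normally consolidated clay, so the full stress increment lies on the virgin compression line:
S_c = C_c·H/(1+e₀)·log₁₀(σ'_f/σ'_0) = 0.27×6.7/(1+1.18)×log₁₀(77.429/56.73)
    = 0.82982 × 0.13509 = 0.1121 m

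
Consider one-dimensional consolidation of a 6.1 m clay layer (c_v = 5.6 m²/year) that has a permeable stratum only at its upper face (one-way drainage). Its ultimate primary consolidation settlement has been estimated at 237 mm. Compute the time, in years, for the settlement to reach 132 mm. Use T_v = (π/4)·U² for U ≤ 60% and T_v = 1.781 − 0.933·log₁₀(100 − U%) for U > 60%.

t ≈ 1.62 years

Drainage path length: H_d = H = 6.1 m (single drainage).
U = S(t)/S_ult = 132/237 = 0.557.
U ≤ 60%: T_v = (π/4)·U² = (π/4)×0.55696² = 0.24364.
t = T_v·H_d²/c_v = 0.24364×6.1²/5.6 = 1.619 years.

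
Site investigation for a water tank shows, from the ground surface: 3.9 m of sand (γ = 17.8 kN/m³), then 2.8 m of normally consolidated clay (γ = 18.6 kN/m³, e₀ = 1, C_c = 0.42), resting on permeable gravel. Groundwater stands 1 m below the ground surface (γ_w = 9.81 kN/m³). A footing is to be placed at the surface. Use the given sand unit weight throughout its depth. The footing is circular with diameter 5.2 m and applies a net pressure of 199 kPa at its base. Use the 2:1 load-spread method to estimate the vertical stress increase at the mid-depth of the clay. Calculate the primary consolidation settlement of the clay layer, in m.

Mid-depth of clay below the ground surface: z = 3.9 + 2.8/2 = 5.3 m.
Total vertical stress at mid-clay: σ_v = 17.8×3.9 + 18.6×1.4 = 95.46 kPa.
Pore pressure: u = 9.81×(5.3 − 1) = 42.183 kPa.
Initial effective stress: σ'_0 = σ_v − u = 95.46 − 42.183 = 53.277 kPa.
Stress increase at mid-clay by the 2:1 spreading method:
Δσ ≈ qD²/(D+z)² = 199×5.2²/(5.2+5.3)² = 48.807 kPa
Final effective stress: σ'_f = σ'_0 + Δσ = 53.277 + 48.807 = 102.08 kPa.
Normally consolidated clay, so the full stress increment lies on the virgin compression line:
S_c = C_c·H/(1+e₀)·log₁₀(σ'_f/σ'_0) = 0.42×2.8/(1+1)×log₁₀(102.08/53.277)
    = 0.588 × 0.2824 = 0.1661 m

S_c ≈ 0.166 m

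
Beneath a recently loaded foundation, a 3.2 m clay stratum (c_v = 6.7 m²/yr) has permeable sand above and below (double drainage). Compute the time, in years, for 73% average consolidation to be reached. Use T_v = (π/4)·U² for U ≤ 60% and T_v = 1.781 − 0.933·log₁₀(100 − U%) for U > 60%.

Drainage path length: H_d = H/2 = 1.6 m (double drainage).
U > 60%: T_v = 1.781 − 0.933·log₁₀(100 − 73) = 0.44554.
t = T_v·H_d²/c_v = 0.44554×1.6²/6.7 = 0.1702 years.

t ≈ 0.17 years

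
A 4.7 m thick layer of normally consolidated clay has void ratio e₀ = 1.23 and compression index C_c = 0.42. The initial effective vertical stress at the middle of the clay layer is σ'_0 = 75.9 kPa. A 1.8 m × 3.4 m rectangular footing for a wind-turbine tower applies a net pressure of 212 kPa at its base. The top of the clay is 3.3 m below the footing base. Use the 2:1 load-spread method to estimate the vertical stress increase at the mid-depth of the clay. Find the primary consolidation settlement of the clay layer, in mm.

S_c ≈ 86.9 mm

Mid-depth of clay below the footing base: z = 3.3 + 4.7/2 = 5.65 m.
Stress increase at mid-clay by the 2:1 spreading method:
Δσ = qBL/((B+z)(L+z)) = 212×1.8×3.4/((1.8+5.65)(3.4+5.65)) = 19.243 kPa
Final effective stress: σ'_f = σ'_0 + Δσ = 75.9 + 19.243 = 95.143 kPa.
Normally consolidated clay, so the full stress increment lies on the virgin compression line:
S_c = C_c·H/(1+e₀)·log₁₀(σ'_f/σ'_0) = 0.42×4.7/(1+1.23)×log₁₀(95.143/75.9)
    = 0.8852 × 0.098135 = 0.08687 m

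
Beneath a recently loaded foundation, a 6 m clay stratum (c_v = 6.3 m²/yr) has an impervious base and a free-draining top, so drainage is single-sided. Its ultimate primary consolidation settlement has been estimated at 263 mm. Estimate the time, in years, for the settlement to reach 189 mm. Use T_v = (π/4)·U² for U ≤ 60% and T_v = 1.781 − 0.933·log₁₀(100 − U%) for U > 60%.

t ≈ 2.45 years

Drainage path length: H_d = H = 6 m (single drainage).
U = S(t)/S_ult = 189/263 = 0.7186.
U > 60%: T_v = 1.781 − 0.933·log₁₀(100 − 71.863) = 0.42883.
t = T_v·H_d²/c_v = 0.42883×6²/6.3 = 2.45 years.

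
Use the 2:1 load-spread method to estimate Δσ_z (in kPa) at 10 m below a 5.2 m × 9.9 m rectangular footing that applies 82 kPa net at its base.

Δσ_z ≈ 14 kPa

By the 2:1 method the load spreads at 1 horizontal : 2 vertical, so at depth z the loaded area has grown by z in each plan dimension:
Δσ = qBL/((B+z)(L+z)) = 82×5.2×9.9/((5.2+10)(9.9+10)) = 13.956 kPa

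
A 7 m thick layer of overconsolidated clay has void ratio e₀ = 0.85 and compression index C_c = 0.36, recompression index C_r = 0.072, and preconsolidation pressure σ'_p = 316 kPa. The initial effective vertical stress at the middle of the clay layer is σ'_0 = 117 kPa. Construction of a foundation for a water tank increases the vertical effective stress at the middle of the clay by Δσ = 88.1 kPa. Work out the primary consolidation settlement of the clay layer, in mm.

Final effective stress: σ'_f = 117 + 88.1 = 205.1 kPa.
σ'_f = 205.1 ≤ σ'_p = 316 kPa, so the clay remains overconsolidated and only the recompression index applies:
S_c = C_r·H/(1+e₀)·log₁₀(σ'_f/σ'_0) = 0.072×7/1.85×log₁₀(205.1/117)
    = 0.27243 × 0.24378 = 0.06641 m

S_c ≈ 66.4 mm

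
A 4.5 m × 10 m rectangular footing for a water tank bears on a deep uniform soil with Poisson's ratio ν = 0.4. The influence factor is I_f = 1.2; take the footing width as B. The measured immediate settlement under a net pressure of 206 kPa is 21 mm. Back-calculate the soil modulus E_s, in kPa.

S_e = q·B·(1−ν²)/E_s · I_f  ⇒  E_s = q·B·(1−ν²)·I_f / S_e.
E_s = 206 × 4.5 × 0.84 × 1.2 / 0.021 = 44500 kPa

E_s ≈ 44500 kPa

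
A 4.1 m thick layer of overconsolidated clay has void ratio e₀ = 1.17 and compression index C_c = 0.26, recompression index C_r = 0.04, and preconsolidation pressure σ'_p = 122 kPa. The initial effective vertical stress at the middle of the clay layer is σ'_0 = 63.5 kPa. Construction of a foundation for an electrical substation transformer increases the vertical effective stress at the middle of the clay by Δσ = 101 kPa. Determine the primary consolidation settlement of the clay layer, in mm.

Final effective stress: σ'_f = 63.5 + 101 = 164.5 kPa.
σ'_f = 164.5 > σ'_p = 122 kPa, so the stress path crosses the preconsolidation pressure — recompression up to σ'_p, then virgin compression beyond:
S_c = H/(1+e₀)·[C_r·log₁₀(σ'_p/σ'_0) + C_c·log₁₀(σ'_f/σ'_p)]
    = 4.1/2.17 × [0.04×log₁₀(122/63.5) + 0.26×log₁₀(164.5/122)]
    = 1.8894 × [0.011343 + 0.03375] = 0.0852 m

S_c ≈ 85.2 mm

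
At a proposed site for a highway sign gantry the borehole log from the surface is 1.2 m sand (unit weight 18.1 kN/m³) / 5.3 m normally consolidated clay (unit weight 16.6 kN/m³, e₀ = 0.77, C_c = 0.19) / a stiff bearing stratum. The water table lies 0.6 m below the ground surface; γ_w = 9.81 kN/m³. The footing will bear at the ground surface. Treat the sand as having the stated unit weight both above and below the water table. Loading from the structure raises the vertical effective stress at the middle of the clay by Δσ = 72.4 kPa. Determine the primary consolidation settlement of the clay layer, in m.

S_c ≈ 0.283 m

Mid-depth of clay below the ground surface: z = 1.2 + 5.3/2 = 3.85 m.
Total vertical stress at mid-clay: σ_v = 18.1×1.2 + 16.6×2.65 = 65.71 kPa.
Pore pressure: u = 9.81×(3.85 − 0.6) = 31.883 kPa.
Initial effective stress: σ'_0 = σ_v − u = 65.71 − 31.883 = 33.827 kPa.
Final effective stress: σ'_f = σ'_0 + Δσ = 33.827 + 72.4 = 106.23 kPa.
Normally consolidated clay, so the full stress increment lies on the virgin compression line:
S_c = C_c·H/(1+e₀)·log₁₀(σ'_f/σ'_0) = 0.19×5.3/(1+0.77)×log₁₀(106.23/33.827)
    = 0.56893 × 0.49698 = 0.2827 m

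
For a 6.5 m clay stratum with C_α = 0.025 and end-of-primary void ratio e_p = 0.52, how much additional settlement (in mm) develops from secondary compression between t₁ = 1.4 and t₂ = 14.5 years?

S_s ≈ 109 mm

Secondary compression: S_s = C_α·H/(1+e_p)·log₁₀(t₂/t₁)
S_s = 0.025×6.5/(1+0.52)×log₁₀(14.5/1.4)
    = 0.1069 × 1.015 = 0.1085 m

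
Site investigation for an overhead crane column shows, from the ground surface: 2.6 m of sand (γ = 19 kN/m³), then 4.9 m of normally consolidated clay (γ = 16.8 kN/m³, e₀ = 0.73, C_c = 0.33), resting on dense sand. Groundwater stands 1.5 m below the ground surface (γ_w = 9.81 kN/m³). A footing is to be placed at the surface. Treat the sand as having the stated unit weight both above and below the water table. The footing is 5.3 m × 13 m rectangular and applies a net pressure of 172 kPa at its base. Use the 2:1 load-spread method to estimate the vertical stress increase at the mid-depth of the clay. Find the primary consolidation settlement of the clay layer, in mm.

Mid-depth of clay below the ground surface: z = 2.6 + 4.9/2 = 5.05 m.
Total vertical stress at mid-clay: σ_v = 19×2.6 + 16.8×2.45 = 90.56 kPa.
Pore pressure: u = 9.81×(5.05 − 1.5) = 34.825 kPa.
Initial effective stress: σ'_0 = σ_v − u = 90.56 − 34.825 = 55.735 kPa.
Stress increase at mid-clay by the 2:1 spreading method:
Δσ = qBL/((B+z)(L+z)) = 172×5.3×13/((5.3+5.05)(13+5.05)) = 63.435 kPa
Final effective stress: σ'_f = σ'_0 + Δσ = 55.735 + 63.435 = 119.17 kPa.
Normally consolidated clay, so the full stress increment lies on the virgin compression line:
S_c = C_c·H/(1+e₀)·log₁₀(σ'_f/σ'_0) = 0.33×4.9/(1+0.73)×log₁₀(119.17/55.735)
    = 0.93468 × 0.33004 = 0.3085 m

S_c ≈ 308 mm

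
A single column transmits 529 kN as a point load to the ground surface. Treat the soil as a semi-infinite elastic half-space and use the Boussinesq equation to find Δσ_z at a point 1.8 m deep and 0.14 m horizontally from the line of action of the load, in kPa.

Boussinesq vertical stress below a point load on an elastic half-space:
Δσ_z = 3P/(2πz²) · [1 + (r/z)²]^(−5/2)
r/z = 0.14/1.8 = 0.077778; [1+(r/z)²]^(−5/2) = 0.98504.
Δσ_z = 3×529/(2π×1.8²) × 0.98504 = 77.956 × 0.98504 = 76.79 kPa

Δσ_z ≈ 76.8 kPa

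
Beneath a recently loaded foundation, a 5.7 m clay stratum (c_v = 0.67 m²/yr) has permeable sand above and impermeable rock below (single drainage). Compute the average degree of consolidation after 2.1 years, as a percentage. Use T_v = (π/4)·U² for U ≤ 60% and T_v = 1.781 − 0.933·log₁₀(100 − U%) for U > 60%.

Drainage path length: H_d = H = 5.7 m (single drainage).
T_v = c_v·t/H_d² = 0.67×2.1/5.7² = 0.043306.
T_v = 0.043306 corresponds to the U ≤ 60% branch:
U = √(4T_v/π) = 0.2348

U ≈ 23.5 %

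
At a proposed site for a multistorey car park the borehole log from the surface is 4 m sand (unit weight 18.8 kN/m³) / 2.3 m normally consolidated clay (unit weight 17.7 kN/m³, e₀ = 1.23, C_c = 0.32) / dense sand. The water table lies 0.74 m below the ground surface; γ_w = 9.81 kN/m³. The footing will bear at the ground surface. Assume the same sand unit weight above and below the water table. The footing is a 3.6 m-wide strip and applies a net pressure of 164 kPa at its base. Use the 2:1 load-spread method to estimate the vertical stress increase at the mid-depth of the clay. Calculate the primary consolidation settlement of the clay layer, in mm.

S_c ≈ 119 mm

Mid-depth of clay below the ground surface: z = 4 + 2.3/2 = 5.15 m.
Total vertical stress at mid-clay: σ_v = 18.8×4 + 17.7×1.15 = 95.555 kPa.
Pore pressure: u = 9.81×(5.15 − 0.74) = 43.262 kPa.
Initial effective stress: σ'_0 = σ_v − u = 95.555 − 43.262 = 52.293 kPa.
Stress increase at mid-clay by the 2:1 spreading method:
Δσ = qB/(B+z) = 164×3.6/(3.6+5.15) = 67.474 kPa
Final effective stress: σ'_f = σ'_0 + Δσ = 52.293 + 67.474 = 119.77 kPa.
Normally consolidated clay, so the full stress increment lies on the virgin compression line:
S_c = C_c·H/(1+e₀)·log₁₀(σ'_f/σ'_0) = 0.32×2.3/(1+1.23)×log₁₀(119.77/52.293)
    = 0.33004 × 0.3599 = 0.1188 m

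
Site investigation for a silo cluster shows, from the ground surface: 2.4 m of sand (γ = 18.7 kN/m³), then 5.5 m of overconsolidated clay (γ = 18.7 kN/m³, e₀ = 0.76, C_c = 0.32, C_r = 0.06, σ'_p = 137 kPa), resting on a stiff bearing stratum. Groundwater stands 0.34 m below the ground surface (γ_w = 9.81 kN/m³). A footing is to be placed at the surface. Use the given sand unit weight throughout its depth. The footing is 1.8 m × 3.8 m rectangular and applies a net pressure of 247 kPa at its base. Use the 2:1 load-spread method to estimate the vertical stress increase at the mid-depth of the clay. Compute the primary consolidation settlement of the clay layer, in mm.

Mid-depth of clay below the ground surface: z = 2.4 + 5.5/2 = 5.15 m.
Total vertical stress at mid-clay: σ_v = 18.7×2.4 + 18.7×2.75 = 96.305 kPa.
Pore pressure: u = 9.81×(5.15 − 0.34) = 47.186 kPa.
Initial effective stress: σ'_0 = σ_v − u = 96.305 − 47.186 = 49.119 kPa.
Stress increase at mid-clay by the 2:1 spreading method:
Δσ = qBL/((B+z)(L+z)) = 247×1.8×3.8/((1.8+5.15)(3.8+5.15)) = 27.161 kPa
Final effective stress: σ'_f = 49.119 + 27.161 = 76.28 kPa.
σ'_f = 76.28 ≤ σ'_p = 137 kPa, so the clay remains overconsolidated and only the recompression index applies:
S_c = C_r·H/(1+e₀)·log₁₀(σ'_f/σ'_0) = 0.06×5.5/1.76×log₁₀(76.28/49.119)
    = 0.1875 × 0.19116 = 0.03584 m

S_c ≈ 35.8 mm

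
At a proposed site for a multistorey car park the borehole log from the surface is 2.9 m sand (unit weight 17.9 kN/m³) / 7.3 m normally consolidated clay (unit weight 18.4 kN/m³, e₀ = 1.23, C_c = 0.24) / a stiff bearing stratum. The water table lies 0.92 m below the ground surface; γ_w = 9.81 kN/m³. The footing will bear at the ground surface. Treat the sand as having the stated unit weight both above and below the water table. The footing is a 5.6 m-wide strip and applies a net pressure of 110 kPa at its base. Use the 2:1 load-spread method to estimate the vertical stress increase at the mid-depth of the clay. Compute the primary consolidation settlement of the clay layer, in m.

Mid-depth of clay below the ground surface: z = 2.9 + 7.3/2 = 6.55 m.
Total vertical stress at mid-clay: σ_v = 17.9×2.9 + 18.4×3.65 = 119.07 kPa.
Pore pressure: u = 9.81×(6.55 − 0.92) = 55.23 kPa.
Initial effective stress: σ'_0 = σ_v − u = 119.07 − 55.23 = 63.84 kPa.
Stress increase at mid-clay by the 2:1 spreading method:
Δσ = qB/(B+z) = 110×5.6/(5.6+6.55) = 50.7 kPa
Final effective stress: σ'_f = σ'_0 + Δσ = 63.84 + 50.7 = 114.54 kPa.
Normally consolidated clay, so the full stress increment lies on the virgin compression line:
S_c = C_c·H/(1+e₀)·log₁₀(σ'_f/σ'_0) = 0.24×7.3/(1+1.23)×log₁₀(114.54/63.84)
    = 0.78565 × 0.25386 = 0.1994 m

S_c ≈ 0.199 m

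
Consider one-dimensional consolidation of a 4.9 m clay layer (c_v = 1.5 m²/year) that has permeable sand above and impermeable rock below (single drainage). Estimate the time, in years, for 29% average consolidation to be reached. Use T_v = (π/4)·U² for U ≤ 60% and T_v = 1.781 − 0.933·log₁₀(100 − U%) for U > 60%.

Drainage path length: H_d = H = 4.9 m (single drainage).
U ≤ 60%: T_v = (π/4)·U² = (π/4)×0.29² = 0.066052.
t = T_v·H_d²/c_v = 0.066052×4.9²/1.5 = 1.057 years.

t ≈ 1.06 years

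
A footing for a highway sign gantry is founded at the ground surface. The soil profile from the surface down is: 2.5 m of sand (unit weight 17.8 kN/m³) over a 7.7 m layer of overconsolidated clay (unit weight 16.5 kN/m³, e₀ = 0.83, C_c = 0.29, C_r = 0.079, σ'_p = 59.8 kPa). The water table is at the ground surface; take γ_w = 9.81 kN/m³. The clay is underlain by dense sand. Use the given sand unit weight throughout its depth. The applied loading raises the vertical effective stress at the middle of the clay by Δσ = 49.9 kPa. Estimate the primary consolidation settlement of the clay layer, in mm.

S_c ≈ 288 mm

Mid-depth of clay below the ground surface: z = 2.5 + 7.7/2 = 6.35 m.
Total vertical stress at mid-clay: σ_v = 17.8×2.5 + 16.5×3.85 = 108.03 kPa.
Pore pressure: u = 9.81×(6.35 − 0) = 62.294 kPa.
Initial effective stress: σ'_0 = σ_v − u = 108.03 − 62.294 = 45.736 kPa.
Final effective stress: σ'_f = 45.736 + 49.9 = 95.636 kPa.
σ'_f = 95.636 > σ'_p = 59.8 kPa, so the stress path crosses the preconsolidation pressure — recompression up to σ'_p, then virgin compression beyond:
S_c = H/(1+e₀)·[C_r·log₁₀(σ'_p/σ'_0) + C_c·log₁₀(σ'_f/σ'_p)]
    = 7.7/1.83 × [0.079×log₁₀(59.8/45.736) + 0.29×log₁₀(95.636/59.8)]
    = 4.2077 × [0.009199 + 0.059137] = 0.2875 m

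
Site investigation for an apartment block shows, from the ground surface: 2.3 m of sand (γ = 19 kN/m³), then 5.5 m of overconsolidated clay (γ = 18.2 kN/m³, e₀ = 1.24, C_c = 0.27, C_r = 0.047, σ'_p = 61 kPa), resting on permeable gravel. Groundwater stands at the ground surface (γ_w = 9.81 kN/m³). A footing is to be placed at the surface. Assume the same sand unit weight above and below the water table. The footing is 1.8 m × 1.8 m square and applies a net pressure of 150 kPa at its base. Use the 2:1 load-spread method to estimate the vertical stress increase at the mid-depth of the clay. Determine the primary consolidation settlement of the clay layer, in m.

S_c ≈ 0.0106 m

Mid-depth of clay below the ground surface: z = 2.3 + 5.5/2 = 5.05 m.
Total vertical stress at mid-clay: σ_v = 19×2.3 + 18.2×2.75 = 93.75 kPa.
Pore pressure: u = 9.81×(5.05 − 0) = 49.541 kPa.
Initial effective stress: σ'_0 = σ_v − u = 93.75 − 49.541 = 44.209 kPa.
Stress increase at mid-clay by the 2:1 spreading method:
Δσ = qBL/((B+z)(L+z)) = 150×1.8×1.8/((1.8+5.05)(1.8+5.05)) = 10.358 kPa
Final effective stress: σ'_f = 44.209 + 10.358 = 54.567 kPa.
σ'_f = 54.567 ≤ σ'_p = 61 kPa, so the clay remains overconsolidated and only the recompression index applies:
S_c = C_r·H/(1+e₀)·log₁₀(σ'_f/σ'_0) = 0.047×5.5/2.24×log₁₀(54.567/44.209)
    = 0.1154 × 0.091419 = 0.01055 m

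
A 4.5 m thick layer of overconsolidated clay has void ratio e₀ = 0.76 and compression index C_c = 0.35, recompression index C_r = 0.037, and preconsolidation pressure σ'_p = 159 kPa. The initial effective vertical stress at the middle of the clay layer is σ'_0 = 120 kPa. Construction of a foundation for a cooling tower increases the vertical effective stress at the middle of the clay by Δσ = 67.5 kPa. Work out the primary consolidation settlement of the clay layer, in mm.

S_c ≈ 75.6 mm

Final effective stress: σ'_f = 120 + 67.5 = 187.5 kPa.
σ'_f = 187.5 > σ'_p = 159 kPa, so the stress path crosses the preconsolidation pressure — recompression up to σ'_p, then virgin compression beyond:
S_c = H/(1+e₀)·[C_r·log₁₀(σ'_p/σ'_0) + C_c·log₁₀(σ'_f/σ'_p)]
    = 4.5/1.76 × [0.037×log₁₀(159/120) + 0.35×log₁₀(187.5/159)]
    = 2.5568 × [0.004522 + 0.025061] = 0.07564 m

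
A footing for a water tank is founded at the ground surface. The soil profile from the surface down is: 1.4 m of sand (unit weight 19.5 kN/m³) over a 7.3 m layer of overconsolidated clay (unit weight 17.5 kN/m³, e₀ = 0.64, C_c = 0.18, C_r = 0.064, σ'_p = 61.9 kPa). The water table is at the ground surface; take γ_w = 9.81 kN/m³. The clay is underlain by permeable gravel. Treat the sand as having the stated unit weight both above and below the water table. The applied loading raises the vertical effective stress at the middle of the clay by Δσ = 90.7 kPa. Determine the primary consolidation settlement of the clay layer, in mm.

Mid-depth of clay below the ground surface: z = 1.4 + 7.3/2 = 5.05 m.
Total vertical stress at mid-clay: σ_v = 19.5×1.4 + 17.5×3.65 = 91.175 kPa.
Pore pressure: u = 9.81×(5.05 − 0) = 49.541 kPa.
Initial effective stress: σ'_0 = σ_v − u = 91.175 − 49.541 = 41.634 kPa.
Final effective stress: σ'_f = 41.634 + 90.7 = 132.33 kPa.
σ'_f = 132.33 > σ'_p = 61.9 kPa, so the stress path crosses the preconsolidation pressure — recompression up to σ'_p, then virgin compression beyond:
S_c = H/(1+e₀)·[C_r·log₁₀(σ'_p/σ'_0) + C_c·log₁₀(σ'_f/σ'_p)]
    = 7.3/1.64 × [0.064×log₁₀(61.9/41.634) + 0.18×log₁₀(132.33/61.9)]
    = 4.4512 × [0.011024 + 0.059394] = 0.3134 m

S_c ≈ 313 mm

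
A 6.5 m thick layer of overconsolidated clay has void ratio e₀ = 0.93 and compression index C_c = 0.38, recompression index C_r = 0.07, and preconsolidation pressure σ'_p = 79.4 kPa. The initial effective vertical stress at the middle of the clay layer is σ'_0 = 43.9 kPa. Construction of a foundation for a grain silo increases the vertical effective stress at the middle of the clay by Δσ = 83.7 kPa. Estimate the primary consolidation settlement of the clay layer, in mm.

Final effective stress: σ'_f = 43.9 + 83.7 = 127.6 kPa.
σ'_f = 127.6 > σ'_p = 79.4 kPa, so the stress path crosses the preconsolidation pressure — recompression up to σ'_p, then virgin compression beyond:
S_c = H/(1+e₀)·[C_r·log₁₀(σ'_p/σ'_0) + C_c·log₁₀(σ'_f/σ'_p)]
    = 6.5/1.93 × [0.07×log₁₀(79.4/43.9) + 0.38×log₁₀(127.6/79.4)]
    = 3.3679 × [0.018015 + 0.078291] = 0.3243 m

S_c ≈ 324 mm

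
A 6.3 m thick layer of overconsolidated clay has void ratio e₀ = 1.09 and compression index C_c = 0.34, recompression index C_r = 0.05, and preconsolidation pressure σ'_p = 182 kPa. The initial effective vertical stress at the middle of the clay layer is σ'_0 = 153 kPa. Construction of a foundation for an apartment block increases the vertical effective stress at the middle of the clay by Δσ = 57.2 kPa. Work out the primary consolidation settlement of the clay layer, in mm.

S_c ≈ 75.5 mm

Final effective stress: σ'_f = 153 + 57.2 = 210.2 kPa.
σ'_f = 210.2 > σ'_p = 182 kPa, so the stress path crosses the preconsolidation pressure — recompression up to σ'_p, then virgin compression beyond:
S_c = H/(1+e₀)·[C_r·log₁₀(σ'_p/σ'_0) + C_c·log₁₀(σ'_f/σ'_p)]
    = 6.3/2.09 × [0.05×log₁₀(182/153) + 0.34×log₁₀(210.2/182)]
    = 3.0144 × [0.003769 + 0.021271] = 0.07548 m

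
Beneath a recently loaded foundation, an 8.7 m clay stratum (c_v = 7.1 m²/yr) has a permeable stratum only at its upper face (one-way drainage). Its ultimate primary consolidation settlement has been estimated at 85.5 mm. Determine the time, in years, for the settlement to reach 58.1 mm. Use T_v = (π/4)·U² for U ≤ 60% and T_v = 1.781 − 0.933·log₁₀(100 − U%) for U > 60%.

Drainage path length: H_d = H = 8.7 m (single drainage).
U = S(t)/S_ult = 58.1/85.5 = 0.6795.
U > 60%: T_v = 1.781 − 0.933·log₁₀(100 − 67.953) = 0.3761.
t = T_v·H_d²/c_v = 0.3761×8.7²/7.1 = 4.009 years.

t ≈ 4.01 years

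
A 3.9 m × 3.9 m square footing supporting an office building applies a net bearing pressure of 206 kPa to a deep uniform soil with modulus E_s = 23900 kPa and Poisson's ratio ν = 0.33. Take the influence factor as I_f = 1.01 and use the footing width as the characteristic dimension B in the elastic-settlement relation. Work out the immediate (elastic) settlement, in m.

Immediate (elastic) settlement: S_e = q·B·(1−ν²)/E_s · I_f.
S_e = 206 × 3.9 × (1 − 0.33²) / 23900 × 1.01
    = 206 × 3.9 × 0.8911 / 23900 × 1.01
    = 0.03025 m

S_e ≈ 0.0303 m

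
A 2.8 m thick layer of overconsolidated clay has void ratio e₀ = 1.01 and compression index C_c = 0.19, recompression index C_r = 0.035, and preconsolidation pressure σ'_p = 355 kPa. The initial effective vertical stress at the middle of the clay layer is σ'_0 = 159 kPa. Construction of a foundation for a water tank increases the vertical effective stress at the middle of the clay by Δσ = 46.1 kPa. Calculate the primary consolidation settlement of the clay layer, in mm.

S_c ≈ 5.39 mm

Final effective stress: σ'_f = 159 + 46.1 = 205.1 kPa.
σ'_f = 205.1 ≤ σ'_p = 355 kPa, so the clay remains overconsolidated and only the recompression index applies:
S_c = C_r·H/(1+e₀)·log₁₀(σ'_f/σ'_0) = 0.035×2.8/2.01×log₁₀(205.1/159)
    = 0.048755 × 0.11057 = 0.005391 m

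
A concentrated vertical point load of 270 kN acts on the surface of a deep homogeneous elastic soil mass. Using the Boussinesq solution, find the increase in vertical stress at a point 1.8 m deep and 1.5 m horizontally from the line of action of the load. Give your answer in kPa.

Δσ_z ≈ 10.6 kPa

Boussinesq vertical stress below a point load on an elastic half-space:
Δσ_z = 3P/(2πz²) · [1 + (r/z)²]^(−5/2)
r/z = 1.5/1.8 = 0.83333; [1+(r/z)²]^(−5/2) = 0.26757.
Δσ_z = 3×270/(2π×1.8²) × 0.26757 = 39.789 × 0.26757 = 10.65 kPa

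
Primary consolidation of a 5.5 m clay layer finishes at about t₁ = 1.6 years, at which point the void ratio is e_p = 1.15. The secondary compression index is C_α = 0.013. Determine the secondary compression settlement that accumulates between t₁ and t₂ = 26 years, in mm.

S_s ≈ 40.3 mm

Secondary compression: S_s = C_α·H/(1+e_p)·log₁₀(t₂/t₁)
S_s = 0.013×5.5/(1+1.15)×log₁₀(26/1.6)
    = 0.03326 × 1.211 = 0.04027 m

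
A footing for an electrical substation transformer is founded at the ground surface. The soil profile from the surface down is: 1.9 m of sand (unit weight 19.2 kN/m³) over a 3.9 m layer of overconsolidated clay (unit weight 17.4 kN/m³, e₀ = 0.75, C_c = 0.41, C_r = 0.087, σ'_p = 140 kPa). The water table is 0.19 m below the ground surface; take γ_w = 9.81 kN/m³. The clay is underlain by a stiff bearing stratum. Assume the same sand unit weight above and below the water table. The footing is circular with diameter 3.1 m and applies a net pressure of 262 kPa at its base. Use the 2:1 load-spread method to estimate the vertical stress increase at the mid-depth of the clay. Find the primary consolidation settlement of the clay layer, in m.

S_c ≈ 0.0775 m

Mid-depth of clay below the ground surface: z = 1.9 + 3.9/2 = 3.85 m.
Total vertical stress at mid-clay: σ_v = 19.2×1.9 + 17.4×1.95 = 70.41 kPa.
Pore pressure: u = 9.81×(3.85 − 0.19) = 35.905 kPa.
Initial effective stress: σ'_0 = σ_v − u = 70.41 − 35.905 = 34.505 kPa.
Stress increase at mid-clay by the 2:1 spreading method:
Δσ ≈ qD²/(D+z)² = 262×3.1²/(3.1+3.85)² = 52.126 kPa
Final effective stress: σ'_f = 34.505 + 52.126 = 86.631 kPa.
σ'_f = 86.631 ≤ σ'_p = 140 kPa, so the clay remains overconsolidated and only the recompression index applies:
S_c = C_r·H/(1+e₀)·log₁₀(σ'_f/σ'_0) = 0.087×3.9/1.75×log₁₀(86.631/34.505)
    = 0.19389 × 0.39979 = 0.07751 m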